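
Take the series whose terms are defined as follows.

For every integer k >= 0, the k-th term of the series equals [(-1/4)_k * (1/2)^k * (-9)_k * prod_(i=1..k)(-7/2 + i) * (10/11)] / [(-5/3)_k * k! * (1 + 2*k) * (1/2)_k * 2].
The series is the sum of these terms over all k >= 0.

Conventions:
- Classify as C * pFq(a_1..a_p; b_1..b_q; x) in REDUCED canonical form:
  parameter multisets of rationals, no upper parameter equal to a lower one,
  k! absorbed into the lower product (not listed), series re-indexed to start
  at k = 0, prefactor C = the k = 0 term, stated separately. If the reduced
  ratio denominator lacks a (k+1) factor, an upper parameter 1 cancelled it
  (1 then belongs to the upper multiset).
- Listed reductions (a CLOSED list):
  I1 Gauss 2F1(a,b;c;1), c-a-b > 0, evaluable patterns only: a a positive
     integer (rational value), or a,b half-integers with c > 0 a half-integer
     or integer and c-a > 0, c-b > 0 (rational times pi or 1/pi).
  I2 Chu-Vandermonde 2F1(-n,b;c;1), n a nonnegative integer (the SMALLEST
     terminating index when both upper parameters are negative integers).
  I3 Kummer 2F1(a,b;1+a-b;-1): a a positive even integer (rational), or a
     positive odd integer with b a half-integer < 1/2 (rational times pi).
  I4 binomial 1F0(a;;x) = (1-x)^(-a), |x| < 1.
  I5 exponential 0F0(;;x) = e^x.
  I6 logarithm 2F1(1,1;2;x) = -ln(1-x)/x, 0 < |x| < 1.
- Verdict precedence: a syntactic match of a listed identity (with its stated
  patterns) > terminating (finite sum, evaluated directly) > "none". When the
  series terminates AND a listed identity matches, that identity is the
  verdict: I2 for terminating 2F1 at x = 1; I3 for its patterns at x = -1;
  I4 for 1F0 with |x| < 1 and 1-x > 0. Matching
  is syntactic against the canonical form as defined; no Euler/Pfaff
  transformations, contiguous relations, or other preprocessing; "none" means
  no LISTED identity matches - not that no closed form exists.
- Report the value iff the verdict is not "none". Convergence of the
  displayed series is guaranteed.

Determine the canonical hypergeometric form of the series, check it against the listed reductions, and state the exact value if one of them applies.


Key observation: t_0 = 5/11 here, and the constant factors (prefactor 5/11) combine into one prefactor.
Term ratio: r(k) = (1/2) * (k-9) (k-5/2) (k-1/4) / [(k-5/3) (k+3/2) (k+1)] - rational; roots negated = parameters, x = (1/2), C = 5/11.

x = 1/2 here; the reduced form reads 3F2, upper {-9, -5/2, -1/4}, lower {-5/3, 3/2}, C = 5/11. Verdict: terminating - upper -9 stops the sum at k = 9; the 10 terms are added exactly. Hence: -386861563539631/1587041955479552.


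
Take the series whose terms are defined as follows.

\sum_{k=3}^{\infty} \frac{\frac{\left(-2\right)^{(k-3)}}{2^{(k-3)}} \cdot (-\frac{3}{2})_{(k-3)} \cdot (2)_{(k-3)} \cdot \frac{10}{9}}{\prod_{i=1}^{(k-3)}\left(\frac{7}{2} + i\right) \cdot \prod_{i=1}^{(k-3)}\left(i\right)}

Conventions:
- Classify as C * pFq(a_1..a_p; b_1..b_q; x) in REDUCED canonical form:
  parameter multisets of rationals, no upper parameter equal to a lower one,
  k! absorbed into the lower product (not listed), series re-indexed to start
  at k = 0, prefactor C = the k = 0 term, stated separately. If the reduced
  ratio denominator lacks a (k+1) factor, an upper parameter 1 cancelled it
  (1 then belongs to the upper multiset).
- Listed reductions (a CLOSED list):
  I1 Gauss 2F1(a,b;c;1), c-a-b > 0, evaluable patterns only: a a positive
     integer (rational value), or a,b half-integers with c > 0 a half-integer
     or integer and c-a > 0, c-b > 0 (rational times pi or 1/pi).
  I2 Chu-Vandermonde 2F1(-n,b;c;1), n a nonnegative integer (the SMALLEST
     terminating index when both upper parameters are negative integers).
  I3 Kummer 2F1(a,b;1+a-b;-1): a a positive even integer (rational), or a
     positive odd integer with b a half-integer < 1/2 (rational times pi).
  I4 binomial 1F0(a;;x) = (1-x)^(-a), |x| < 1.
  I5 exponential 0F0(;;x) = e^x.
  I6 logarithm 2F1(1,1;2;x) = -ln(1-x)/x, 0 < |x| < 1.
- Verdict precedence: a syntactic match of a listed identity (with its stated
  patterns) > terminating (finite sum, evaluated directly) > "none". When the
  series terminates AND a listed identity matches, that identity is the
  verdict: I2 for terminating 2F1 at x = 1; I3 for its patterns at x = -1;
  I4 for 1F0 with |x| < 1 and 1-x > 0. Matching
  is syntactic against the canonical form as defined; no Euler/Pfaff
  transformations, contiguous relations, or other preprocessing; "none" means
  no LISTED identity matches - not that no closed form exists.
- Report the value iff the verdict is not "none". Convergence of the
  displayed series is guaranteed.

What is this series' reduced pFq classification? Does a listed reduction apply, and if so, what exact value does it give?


With C = \frac{10}{9}: the canonical form is 2F1(-\frac{3}{2}, 2; \frac{9}{2}; -1). Verdict: Kummer (I3) matches (x = -1; c = \frac{9}{2} equals 1+a-b for upper {-\frac{3}{2}, 2}: listed pattern). Hence: \frac{35}{18}.

First insight: from the first term \frac{10}{9}: the two k-th powers (C = 10/9, x = -1) combine into one argument.
Adjacent-term ratio: r(k) = -1 * (k-\frac{3}{2}) (k+2) / [(k+\frac{9}{2}) (k+1)] - rational; roots negated = parameters, x = -1, C = \frac{10}{9}.


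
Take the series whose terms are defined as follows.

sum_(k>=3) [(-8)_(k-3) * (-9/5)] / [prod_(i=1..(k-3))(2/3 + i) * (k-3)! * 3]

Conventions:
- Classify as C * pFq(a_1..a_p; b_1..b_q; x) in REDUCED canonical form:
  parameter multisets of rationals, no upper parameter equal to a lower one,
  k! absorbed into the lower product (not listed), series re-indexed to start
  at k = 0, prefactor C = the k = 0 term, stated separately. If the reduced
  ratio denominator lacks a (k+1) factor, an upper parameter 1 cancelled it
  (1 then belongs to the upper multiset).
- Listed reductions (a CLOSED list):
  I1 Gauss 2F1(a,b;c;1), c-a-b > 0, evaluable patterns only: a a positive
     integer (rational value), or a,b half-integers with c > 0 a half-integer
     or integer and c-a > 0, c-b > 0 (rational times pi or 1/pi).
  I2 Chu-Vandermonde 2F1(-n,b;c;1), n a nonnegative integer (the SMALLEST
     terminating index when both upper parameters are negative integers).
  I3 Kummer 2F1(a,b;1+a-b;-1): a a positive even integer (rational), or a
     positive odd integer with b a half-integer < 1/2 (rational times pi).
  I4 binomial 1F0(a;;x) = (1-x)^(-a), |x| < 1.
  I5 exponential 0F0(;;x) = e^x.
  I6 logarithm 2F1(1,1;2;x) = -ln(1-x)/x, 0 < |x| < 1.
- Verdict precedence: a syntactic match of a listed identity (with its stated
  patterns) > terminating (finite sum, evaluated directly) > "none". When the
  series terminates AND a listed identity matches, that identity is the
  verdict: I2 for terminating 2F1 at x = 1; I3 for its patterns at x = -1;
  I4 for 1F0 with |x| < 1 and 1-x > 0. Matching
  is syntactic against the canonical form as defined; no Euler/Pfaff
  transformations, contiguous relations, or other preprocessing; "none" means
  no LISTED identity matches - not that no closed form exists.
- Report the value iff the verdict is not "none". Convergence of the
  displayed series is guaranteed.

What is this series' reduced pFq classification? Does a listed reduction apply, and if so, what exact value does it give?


Structural cue: t_0 = -3/5 here, and the lower running product (C = -3/5) is a rising factorial.
Consecutive-term ratio: r(k) = 1 * (k-8) / [(k+5/3) (k+1)] - rational; roots negated = parameters, x = 1, C = -3/5.

Reduced: x = 1, 1F1, upper = {-8}, lower = {5/3}, C = -3/5. Verdict: terminating - upper parameter -8 makes this a finite sum (last index 8), evaluated exactly. Value: 512756997/6262256000.


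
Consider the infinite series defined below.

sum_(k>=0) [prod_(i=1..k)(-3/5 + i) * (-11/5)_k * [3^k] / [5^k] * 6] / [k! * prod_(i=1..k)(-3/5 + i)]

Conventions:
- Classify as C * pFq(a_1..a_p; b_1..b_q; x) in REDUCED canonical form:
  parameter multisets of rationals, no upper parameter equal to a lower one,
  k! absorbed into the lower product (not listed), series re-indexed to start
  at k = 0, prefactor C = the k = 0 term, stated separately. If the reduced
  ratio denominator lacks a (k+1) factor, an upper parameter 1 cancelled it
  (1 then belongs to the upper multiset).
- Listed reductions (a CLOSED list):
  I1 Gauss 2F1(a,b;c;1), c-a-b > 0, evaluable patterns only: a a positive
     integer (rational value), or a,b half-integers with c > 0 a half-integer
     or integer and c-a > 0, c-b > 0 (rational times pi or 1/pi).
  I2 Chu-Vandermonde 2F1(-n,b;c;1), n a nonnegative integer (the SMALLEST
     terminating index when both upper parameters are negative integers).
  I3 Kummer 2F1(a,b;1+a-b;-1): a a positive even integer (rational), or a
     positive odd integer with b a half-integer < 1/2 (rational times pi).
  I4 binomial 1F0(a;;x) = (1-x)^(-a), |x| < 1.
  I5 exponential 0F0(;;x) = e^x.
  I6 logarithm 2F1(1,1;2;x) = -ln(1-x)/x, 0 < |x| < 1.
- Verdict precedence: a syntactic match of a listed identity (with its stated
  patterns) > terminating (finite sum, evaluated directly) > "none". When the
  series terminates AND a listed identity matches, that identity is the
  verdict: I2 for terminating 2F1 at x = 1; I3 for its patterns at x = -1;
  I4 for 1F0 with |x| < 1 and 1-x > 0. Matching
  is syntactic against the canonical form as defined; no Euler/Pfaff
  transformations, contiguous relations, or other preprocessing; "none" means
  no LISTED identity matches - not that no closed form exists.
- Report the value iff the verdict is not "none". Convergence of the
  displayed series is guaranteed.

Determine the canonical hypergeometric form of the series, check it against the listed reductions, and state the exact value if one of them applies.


Canonical form: C = 6 times 1F0 with upper {-11/5}, lower {-}, x = 3/5. Verdict: the I4 binomial reduction applies (the 1F0 binomial series: exponent 11/5, x = 3/5). Value: 6 * (2/5)^(11/5).

Key observation: t_0 being 6, the two geometric factors (prefactor 6) combine into one argument.
Ratio: r(k) = (3/5) * (k-11/5) / [(k+1)] ; factor over Q: parameters, x = (3/5), and C = 6.


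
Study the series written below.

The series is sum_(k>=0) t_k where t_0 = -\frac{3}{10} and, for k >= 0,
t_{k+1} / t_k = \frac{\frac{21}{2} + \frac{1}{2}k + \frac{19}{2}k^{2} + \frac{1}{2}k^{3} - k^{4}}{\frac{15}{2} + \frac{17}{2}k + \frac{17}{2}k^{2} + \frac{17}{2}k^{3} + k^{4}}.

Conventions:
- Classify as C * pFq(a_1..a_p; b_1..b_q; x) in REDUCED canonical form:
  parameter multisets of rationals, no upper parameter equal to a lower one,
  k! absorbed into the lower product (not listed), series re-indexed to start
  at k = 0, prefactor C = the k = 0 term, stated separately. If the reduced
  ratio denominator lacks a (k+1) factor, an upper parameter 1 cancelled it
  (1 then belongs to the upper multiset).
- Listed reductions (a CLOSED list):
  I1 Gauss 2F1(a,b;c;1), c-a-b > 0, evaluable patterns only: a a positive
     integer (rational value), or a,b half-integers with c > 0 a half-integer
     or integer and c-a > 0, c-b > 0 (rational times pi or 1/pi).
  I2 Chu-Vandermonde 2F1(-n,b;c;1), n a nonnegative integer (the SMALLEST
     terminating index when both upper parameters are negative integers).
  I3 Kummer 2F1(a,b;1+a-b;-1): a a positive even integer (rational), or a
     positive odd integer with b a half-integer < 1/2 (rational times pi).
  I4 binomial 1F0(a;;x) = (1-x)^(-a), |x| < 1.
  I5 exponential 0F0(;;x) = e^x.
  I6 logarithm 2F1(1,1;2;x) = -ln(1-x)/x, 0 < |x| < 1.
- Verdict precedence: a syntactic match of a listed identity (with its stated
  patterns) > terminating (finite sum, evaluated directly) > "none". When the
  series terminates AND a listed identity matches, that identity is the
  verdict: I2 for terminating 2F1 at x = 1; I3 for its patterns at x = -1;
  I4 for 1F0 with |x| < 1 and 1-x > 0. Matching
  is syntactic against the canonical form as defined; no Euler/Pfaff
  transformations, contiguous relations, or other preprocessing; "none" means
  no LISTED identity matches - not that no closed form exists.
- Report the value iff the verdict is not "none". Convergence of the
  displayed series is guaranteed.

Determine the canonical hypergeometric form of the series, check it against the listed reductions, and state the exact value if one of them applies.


Reduced: x = -1, 2F1, upper = {-\frac{7}{2}, 3}, lower = {\frac{15}{2}}, C = -\frac{3}{10}. Verdict: Kummer's theorem (I3) fires (x = -1; c = \frac{15}{2} equals 1+a-b for upper {-\frac{7}{2}, 3}: listed pattern). Exact value: \left(-\frac{27027}{81920}\right) \cdot \pi.

Structural cue: x = -1 and the expanded ratio factors over Q; C = -3/10, roots give parameters.
Step ratio: r(k) = -1 * (k-\frac{7}{2}) (k+3) / [(k+\frac{15}{2}) (k+1)] ; factor over Q: parameters, x = -1, and C = -\frac{3}{10}.


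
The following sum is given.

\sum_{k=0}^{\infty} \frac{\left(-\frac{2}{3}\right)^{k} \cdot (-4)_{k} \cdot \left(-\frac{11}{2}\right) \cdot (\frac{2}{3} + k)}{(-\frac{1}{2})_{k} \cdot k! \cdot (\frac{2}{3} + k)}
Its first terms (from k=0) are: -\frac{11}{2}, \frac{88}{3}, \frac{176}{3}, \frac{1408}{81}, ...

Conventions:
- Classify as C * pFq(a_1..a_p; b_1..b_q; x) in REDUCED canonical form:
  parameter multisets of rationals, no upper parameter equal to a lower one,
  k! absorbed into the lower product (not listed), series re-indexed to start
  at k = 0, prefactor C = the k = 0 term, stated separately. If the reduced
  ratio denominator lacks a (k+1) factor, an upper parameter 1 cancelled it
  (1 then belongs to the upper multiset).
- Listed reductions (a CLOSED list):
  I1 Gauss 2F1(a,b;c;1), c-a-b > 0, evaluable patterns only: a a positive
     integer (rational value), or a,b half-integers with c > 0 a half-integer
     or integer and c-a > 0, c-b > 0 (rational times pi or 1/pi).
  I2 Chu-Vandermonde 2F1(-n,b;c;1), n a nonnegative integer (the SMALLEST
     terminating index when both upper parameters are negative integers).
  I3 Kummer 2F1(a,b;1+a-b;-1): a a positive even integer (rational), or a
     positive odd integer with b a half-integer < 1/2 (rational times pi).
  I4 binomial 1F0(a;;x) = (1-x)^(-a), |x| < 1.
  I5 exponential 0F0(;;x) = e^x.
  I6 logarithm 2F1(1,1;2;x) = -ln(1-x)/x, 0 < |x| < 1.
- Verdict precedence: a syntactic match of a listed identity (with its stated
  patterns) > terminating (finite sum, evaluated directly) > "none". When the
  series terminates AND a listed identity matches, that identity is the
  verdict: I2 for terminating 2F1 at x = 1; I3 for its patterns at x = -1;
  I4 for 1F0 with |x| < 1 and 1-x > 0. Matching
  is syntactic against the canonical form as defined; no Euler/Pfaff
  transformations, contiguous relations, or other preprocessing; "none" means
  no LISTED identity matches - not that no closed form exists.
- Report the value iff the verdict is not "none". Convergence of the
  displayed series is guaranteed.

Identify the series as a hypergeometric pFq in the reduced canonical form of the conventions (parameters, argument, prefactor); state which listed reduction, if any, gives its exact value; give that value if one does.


First insight: with t_0 = -\frac{11}{2}, striking the common factor k + 2/3 reduces the term (prefactor -11/2).
Ratio: r(k) = -\frac{2}{3} * (k-4) / [(k-\frac{1}{2}) (k+1)] - rational in k. x = -\frac{2}{3}; t_0 = -\frac{11}{2}; negate the roots.

At argument -\frac{2}{3}: a 1F1 with upper {-4}, lower {-\frac{1}{2}}, scaled by C = -\frac{11}{2}. Verdict: terminating - upper parameter -4 makes this a finite sum (last index 4), evaluated exactly. Value: \frac{245531}{2430}.


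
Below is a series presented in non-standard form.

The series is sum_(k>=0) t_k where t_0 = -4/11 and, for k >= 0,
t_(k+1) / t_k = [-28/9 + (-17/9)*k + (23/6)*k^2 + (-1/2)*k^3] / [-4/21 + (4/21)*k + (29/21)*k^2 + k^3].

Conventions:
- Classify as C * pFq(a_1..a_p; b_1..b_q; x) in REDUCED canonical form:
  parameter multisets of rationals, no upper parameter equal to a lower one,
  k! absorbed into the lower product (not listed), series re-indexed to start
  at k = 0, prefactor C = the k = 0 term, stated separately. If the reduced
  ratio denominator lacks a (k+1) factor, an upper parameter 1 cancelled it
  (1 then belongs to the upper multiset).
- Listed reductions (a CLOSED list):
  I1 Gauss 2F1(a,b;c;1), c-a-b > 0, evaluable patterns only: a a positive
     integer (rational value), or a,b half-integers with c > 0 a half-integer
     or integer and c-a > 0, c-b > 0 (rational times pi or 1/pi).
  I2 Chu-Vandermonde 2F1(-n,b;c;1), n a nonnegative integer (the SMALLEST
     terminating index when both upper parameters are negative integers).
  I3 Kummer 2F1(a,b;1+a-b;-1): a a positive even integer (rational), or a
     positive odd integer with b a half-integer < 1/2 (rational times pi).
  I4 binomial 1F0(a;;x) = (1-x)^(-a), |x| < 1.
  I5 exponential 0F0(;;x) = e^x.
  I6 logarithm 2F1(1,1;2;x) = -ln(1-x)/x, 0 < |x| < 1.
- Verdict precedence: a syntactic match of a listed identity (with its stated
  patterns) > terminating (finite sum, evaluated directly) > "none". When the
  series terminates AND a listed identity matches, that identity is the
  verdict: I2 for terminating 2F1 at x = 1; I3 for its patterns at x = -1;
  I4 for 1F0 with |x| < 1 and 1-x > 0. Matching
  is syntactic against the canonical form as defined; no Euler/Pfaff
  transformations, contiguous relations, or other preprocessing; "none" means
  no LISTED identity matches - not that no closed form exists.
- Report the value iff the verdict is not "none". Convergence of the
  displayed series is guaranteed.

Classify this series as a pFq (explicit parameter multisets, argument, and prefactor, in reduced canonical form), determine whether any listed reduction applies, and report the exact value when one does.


This is -4/11 * 2F1(-7, -4/3; -2/7; -1/2) in reduced canonical form. Verdict: terminating. (-7)_k vanishes past k = 7, leaving a 8-term sum, computed directly. Its exact value is -484487923/1711318752.

The tell: t_0 = -4/11 here, and the parameter 2/3 appears in both the upper and lower lists and cancels.
Adjacent-term ratio: r(k) = (-1/2) * (k-7) (k-4/3) / [(k-2/7) (k+1)] - rational in k. x = (-1/2); t_0 = -4/11; negate the roots.


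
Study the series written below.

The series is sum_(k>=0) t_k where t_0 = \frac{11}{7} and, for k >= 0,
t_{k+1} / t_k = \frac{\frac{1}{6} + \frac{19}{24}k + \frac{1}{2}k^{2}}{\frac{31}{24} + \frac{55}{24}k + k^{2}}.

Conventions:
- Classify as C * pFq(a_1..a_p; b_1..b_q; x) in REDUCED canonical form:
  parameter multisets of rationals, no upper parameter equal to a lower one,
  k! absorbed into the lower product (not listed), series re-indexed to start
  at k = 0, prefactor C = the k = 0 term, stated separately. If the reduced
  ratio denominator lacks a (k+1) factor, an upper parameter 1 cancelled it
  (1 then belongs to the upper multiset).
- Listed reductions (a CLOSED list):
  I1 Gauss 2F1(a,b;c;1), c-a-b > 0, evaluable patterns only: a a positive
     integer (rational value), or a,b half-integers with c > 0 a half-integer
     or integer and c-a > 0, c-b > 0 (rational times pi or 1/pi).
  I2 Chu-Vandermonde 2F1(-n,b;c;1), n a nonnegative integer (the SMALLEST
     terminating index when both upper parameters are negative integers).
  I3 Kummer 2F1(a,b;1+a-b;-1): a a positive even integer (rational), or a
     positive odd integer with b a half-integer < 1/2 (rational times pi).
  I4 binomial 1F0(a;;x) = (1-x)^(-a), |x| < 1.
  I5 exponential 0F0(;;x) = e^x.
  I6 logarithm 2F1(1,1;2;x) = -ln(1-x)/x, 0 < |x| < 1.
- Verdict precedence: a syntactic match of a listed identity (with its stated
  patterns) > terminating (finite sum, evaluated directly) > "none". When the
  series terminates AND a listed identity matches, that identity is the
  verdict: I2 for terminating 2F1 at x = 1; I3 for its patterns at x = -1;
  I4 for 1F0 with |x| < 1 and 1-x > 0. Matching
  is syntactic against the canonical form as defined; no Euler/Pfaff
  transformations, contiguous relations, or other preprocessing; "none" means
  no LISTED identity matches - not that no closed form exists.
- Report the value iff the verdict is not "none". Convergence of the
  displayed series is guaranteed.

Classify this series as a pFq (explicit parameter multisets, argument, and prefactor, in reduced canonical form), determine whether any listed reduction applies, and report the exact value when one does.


Classification (C = \frac{11}{7}): 2F1 with upper {\frac{1}{4}, \frac{4}{3}}, lower {\frac{31}{24}}, argument x = \frac{1}{2}. Verdict: none (x = \frac{1}{2}): each listed identity misses the multisets {\frac{1}{4}, \frac{4}{3}} ; {\frac{31}{24}}.

Key step: from the first term \frac{11}{7}: roots of the ratio polynomials (C = 11/7, x = 1/2) are the negated parameters.
Adjacent-term ratio: r(k) = \frac{1}{2} * (k+\frac{1}{4}) (k+\frac{4}{3}) / [(k+\frac{31}{24}) (k+1)] - rational in k. x = \frac{1}{2}; t_0 = \frac{11}{7}; negate the roots.


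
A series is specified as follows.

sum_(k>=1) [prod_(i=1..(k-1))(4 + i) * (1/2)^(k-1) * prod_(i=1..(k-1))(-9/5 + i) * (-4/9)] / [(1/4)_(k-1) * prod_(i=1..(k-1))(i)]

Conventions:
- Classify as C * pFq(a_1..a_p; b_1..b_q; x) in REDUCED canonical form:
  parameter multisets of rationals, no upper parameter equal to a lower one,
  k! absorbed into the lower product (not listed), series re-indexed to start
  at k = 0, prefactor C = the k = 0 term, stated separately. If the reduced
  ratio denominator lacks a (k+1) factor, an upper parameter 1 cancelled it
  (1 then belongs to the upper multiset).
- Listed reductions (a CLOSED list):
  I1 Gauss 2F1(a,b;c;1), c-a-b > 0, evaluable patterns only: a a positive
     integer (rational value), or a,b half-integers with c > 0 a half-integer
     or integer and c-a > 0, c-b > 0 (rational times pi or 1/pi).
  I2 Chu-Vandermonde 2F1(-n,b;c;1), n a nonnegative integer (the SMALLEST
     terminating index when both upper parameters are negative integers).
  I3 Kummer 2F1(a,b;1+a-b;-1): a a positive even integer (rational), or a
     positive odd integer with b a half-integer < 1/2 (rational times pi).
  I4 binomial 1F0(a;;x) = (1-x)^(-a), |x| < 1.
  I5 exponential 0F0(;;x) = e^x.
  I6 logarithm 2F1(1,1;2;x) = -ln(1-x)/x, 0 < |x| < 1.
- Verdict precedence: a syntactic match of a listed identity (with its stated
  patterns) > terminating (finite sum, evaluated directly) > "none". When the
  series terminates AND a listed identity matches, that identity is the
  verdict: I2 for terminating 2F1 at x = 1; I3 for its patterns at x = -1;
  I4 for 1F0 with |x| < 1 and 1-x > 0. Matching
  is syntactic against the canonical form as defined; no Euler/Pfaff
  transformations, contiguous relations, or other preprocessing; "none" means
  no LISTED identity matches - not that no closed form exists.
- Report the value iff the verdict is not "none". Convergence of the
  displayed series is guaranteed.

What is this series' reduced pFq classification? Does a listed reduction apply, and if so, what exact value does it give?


With C = -4/9: the canonical form is 2F1(-4/5, 5; 1/4; 1/2). Verdict: none (x = 1/2): each listed identity misses the multisets {-4/5, 5} ; {1/4}.

The tell: from the first term -4/9: the running product (C = -4/9, x = 1/2) telescopes to a rising factorial.
Consecutive-term ratio: r(k) = (1/2) * (k-4/5) (k+5) / [(k+1/4) (k+1)] - poly over poly, x = (1/2) from leading terms; C = -4/9 at k = 0.


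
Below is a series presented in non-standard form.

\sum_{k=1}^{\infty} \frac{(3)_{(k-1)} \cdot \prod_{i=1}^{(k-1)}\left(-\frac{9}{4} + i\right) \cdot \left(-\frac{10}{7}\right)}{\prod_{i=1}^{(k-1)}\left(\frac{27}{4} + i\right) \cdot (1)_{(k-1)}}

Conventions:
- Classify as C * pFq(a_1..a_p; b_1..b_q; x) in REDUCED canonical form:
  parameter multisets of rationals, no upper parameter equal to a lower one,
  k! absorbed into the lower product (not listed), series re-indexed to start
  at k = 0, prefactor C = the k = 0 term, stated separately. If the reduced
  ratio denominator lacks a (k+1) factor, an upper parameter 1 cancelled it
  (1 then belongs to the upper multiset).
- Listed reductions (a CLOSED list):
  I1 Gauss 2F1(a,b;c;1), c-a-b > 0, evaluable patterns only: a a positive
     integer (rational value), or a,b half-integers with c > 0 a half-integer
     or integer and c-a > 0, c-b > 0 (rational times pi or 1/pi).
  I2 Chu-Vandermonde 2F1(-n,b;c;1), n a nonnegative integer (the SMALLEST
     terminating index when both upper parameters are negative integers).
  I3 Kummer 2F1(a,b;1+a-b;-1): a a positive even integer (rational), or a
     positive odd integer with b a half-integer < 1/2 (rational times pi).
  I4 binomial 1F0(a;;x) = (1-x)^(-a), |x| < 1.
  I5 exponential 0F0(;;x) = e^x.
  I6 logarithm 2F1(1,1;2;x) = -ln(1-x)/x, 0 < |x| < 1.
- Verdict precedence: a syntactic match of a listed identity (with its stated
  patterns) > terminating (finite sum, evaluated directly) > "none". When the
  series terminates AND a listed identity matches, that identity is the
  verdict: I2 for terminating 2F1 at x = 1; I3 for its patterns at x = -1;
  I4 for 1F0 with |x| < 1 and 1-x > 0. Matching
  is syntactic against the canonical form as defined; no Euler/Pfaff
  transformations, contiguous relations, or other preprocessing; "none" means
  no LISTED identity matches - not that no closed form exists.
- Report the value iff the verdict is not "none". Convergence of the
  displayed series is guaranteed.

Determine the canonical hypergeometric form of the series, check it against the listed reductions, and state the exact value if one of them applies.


This is -\frac{10}{7} * 2F1(-\frac{5}{4}, 3; \frac{31}{4}; 1) in reduced canonical form. Verdict: Gauss's theorem (I1) applies (x = 1: the Gamma ratio telescopes since c-a-b = 6 > 0 and a = 3 in Z>0). Hence: -\frac{19665}{25088}.

First insight: from the first term -\frac{10}{7}: the running product (C = -10/7) telescopes to a rising factorial.
Step ratio: r(k) = 1 * (k-\frac{5}{4}) (k+3) / [(k+\frac{31}{4}) (k+1)] - poly over poly, x = 1 from leading terms; C = -\frac{10}{7} at k = 0.


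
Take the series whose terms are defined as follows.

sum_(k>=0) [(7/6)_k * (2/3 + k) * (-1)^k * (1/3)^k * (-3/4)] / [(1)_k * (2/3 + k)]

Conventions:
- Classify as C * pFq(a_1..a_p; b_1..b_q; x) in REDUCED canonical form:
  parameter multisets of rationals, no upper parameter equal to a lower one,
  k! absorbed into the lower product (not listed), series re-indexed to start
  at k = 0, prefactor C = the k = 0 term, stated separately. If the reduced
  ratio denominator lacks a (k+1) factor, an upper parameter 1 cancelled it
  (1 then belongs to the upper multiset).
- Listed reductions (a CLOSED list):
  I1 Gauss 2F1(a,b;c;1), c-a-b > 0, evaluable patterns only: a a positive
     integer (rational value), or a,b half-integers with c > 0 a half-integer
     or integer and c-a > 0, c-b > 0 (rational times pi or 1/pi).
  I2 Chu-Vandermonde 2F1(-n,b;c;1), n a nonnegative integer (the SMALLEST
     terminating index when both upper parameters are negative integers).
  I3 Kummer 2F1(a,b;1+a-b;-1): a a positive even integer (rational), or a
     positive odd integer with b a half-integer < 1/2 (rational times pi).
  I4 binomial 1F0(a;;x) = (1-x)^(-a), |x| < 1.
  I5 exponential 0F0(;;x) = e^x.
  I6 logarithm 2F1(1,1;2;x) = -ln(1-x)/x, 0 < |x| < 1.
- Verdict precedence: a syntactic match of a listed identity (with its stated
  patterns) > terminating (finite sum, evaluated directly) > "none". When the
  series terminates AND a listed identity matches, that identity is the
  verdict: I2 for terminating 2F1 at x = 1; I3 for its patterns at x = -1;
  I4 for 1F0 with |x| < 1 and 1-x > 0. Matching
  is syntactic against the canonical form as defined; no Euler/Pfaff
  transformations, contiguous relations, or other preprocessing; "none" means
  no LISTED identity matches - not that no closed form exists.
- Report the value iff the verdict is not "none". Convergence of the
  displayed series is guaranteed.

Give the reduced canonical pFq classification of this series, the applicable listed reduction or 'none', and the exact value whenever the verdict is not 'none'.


At argument -1/3: a 1F0 with upper {7/6}, lower {-}, scaled by C = -3/4. Verdict: this is the I4 binomial reduction (the 1F0 binomial series: exponent -7/6, x = -1/3). Sum: (-3/4) * (4/3)^(-7/6).

Structural cue: t_0 being -3/4, k + 2/3 divides numerator and denominator alike; C = -3/4 after cancelling.
Term ratio: r(k) = (-1/3) * (k+7/6) / [(k+1)] - rational in k, leading ratio (-1/3); with t_0 = -3/4, classification follows.


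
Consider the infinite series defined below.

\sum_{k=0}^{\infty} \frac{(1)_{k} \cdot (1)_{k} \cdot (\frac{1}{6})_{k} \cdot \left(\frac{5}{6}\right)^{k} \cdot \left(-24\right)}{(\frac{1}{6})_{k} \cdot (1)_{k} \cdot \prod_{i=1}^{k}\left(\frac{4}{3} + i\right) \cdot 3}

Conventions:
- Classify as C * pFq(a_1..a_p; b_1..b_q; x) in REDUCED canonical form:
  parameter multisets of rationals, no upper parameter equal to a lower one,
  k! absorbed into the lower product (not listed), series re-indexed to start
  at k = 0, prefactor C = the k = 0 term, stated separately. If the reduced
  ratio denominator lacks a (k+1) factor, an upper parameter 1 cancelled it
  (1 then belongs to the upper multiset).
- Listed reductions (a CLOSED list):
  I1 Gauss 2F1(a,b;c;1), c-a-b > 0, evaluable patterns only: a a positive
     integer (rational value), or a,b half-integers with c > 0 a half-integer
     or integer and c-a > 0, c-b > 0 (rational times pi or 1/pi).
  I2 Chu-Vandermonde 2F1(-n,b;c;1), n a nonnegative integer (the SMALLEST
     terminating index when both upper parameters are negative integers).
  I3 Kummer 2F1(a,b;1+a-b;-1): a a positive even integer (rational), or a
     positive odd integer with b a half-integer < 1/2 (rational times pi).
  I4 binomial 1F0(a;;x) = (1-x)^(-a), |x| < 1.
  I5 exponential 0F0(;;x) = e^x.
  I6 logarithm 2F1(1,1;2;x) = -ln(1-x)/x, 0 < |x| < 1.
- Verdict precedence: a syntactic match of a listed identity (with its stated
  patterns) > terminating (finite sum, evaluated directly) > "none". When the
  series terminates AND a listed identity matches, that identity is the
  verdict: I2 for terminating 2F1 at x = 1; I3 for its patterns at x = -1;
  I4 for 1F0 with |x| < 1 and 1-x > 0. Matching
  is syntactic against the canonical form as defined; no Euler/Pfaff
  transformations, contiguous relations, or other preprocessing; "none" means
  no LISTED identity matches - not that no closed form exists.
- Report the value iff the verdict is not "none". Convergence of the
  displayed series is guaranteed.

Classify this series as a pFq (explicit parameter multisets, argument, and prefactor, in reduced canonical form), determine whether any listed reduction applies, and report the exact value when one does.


Prefactor -8, argument \frac{5}{6}: 2F1 with upper {1, 1} over lower {\frac{7}{3}}. Verdict: none (x = \frac{5}{6}): each listed identity misses the multisets {1, 1} ; {\frac{7}{3}}.

Key observation: t_0 = -8 here, and (1)_k (prefactor -8) is k! itself.
Step ratio: r(k) = \frac{5}{6} * (k+1) (k+1) / [(k+\frac{7}{3}) (k+1)] - rational; roots negated = parameters, x = \frac{5}{6}, C = -8.


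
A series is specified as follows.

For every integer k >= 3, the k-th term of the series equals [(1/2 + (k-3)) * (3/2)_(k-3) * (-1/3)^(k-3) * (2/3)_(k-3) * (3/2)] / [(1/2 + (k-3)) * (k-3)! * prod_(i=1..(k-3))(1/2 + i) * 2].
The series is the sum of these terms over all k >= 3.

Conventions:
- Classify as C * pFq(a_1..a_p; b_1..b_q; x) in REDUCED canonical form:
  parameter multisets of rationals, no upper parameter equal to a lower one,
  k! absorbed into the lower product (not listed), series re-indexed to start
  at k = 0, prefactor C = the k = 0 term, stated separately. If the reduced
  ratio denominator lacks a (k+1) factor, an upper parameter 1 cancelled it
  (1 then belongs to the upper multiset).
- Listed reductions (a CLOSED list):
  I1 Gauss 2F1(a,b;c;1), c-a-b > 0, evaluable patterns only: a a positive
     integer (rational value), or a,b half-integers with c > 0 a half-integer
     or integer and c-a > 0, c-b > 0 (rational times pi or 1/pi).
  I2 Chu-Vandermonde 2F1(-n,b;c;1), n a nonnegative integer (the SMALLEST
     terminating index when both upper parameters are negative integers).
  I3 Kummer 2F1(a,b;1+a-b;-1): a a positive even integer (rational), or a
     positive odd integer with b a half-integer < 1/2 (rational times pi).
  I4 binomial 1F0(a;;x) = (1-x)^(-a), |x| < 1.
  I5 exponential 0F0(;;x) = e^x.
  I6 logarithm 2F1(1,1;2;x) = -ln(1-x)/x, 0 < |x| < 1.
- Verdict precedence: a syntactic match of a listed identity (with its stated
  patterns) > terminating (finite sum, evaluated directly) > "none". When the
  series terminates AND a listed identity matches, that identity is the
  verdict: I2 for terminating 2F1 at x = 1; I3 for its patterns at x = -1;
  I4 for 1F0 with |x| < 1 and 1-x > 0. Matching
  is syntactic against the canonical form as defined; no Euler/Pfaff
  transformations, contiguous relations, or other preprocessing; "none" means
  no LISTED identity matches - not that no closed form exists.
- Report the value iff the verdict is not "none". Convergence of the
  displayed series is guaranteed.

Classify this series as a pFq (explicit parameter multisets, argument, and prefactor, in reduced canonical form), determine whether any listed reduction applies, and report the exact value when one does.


This is 3/4 * 1F0(2/3; -; -1/3) in reduced canonical form. Verdict: the I4 binomial reduction matches (the 1F0 binomial series: exponent -2/3, x = -1/3). Hence: (3/4) * (4/3)^(-2/3).

Key observation: x = (-1/3) and striking the common factor k + 1/2 reduces the term (C = 3/4).
Term ratio: r(k) = (-1/3) * (k+2/3) / [(k+1)] - rational in k. x = (-1/3); t_0 = 3/4; negate the roots.


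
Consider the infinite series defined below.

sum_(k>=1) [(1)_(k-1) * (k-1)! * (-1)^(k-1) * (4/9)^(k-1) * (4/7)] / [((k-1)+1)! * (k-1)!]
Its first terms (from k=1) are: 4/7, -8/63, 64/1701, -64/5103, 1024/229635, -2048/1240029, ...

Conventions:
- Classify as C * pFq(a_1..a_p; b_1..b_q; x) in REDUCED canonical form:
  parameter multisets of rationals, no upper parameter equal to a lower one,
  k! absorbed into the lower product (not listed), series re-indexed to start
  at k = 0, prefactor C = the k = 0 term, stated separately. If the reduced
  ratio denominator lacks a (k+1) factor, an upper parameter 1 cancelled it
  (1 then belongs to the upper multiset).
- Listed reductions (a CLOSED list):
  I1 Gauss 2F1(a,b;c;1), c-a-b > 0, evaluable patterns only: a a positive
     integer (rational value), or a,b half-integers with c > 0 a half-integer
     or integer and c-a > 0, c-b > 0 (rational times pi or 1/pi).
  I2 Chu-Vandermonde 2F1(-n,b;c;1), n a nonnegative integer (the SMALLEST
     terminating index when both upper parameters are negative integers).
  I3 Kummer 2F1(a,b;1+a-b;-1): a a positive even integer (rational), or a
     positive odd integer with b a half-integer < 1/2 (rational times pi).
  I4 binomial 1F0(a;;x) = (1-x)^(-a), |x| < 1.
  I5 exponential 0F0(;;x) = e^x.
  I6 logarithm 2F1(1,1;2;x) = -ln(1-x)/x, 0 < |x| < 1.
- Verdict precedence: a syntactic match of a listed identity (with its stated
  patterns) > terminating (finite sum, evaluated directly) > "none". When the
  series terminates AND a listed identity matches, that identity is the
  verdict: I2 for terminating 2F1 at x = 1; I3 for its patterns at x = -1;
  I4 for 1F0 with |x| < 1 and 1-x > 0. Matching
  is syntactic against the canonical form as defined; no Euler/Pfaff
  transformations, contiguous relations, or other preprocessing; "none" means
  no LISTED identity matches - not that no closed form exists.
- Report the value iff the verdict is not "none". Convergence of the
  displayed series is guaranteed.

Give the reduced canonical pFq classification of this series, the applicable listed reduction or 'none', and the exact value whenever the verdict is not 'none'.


This is 4/7 * 2F1(1, 1; 2; -4/9) in reduced canonical form. Verdict: the logarithmic series (I6) applies (the logarithm: parameters (1,1;2), x = -4/9). Hence: (9/7) * ln(13/9).

Structural cue: t_0 = 4/7 here, and the denominator's factorial ratio (C = 4/7) is a lower Pochhammer.
Term ratio: r(k) = (-4/9) * (k+1) (k+1) / [(k+2) (k+1)] - rational in k, leading ratio (-4/9); with t_0 = 4/7, classification follows.


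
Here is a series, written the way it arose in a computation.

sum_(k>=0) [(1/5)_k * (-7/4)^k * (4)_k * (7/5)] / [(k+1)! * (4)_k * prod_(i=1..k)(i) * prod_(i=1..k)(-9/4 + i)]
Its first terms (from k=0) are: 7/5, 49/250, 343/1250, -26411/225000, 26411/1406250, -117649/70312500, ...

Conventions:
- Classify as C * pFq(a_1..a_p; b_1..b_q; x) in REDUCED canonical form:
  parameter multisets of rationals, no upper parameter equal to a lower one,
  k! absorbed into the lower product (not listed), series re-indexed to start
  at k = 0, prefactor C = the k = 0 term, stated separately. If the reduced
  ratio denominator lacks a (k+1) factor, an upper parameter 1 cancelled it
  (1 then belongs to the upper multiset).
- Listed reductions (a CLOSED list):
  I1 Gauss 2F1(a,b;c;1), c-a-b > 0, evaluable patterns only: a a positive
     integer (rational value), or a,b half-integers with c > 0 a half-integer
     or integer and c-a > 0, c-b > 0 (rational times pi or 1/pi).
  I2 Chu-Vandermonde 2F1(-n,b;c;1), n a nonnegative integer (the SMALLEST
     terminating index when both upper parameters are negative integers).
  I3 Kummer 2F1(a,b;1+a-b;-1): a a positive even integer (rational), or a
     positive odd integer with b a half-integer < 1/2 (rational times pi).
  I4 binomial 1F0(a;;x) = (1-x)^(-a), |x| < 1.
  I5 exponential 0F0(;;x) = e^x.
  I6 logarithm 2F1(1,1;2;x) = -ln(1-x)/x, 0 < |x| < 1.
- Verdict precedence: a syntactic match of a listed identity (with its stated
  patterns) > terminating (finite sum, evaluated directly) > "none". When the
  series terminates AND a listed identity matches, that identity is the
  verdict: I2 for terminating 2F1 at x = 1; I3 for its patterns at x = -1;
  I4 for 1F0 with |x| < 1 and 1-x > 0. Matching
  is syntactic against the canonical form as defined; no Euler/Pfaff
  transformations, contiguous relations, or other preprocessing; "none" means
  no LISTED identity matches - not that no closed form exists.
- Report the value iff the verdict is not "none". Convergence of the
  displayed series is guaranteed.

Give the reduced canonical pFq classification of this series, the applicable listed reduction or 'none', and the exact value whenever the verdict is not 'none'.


The tell: from the first term 7/5: the lower running product (prefactor 7/5) is a rising factorial.
Term ratio: r(k) = (-7/4) * (k+1/5) / [(k-5/4) (k+2) (k+1)] - poly over poly, x = (-7/4) from leading terms; C = 7/5 at k = 0.

With C = 7/5: the canonical form is 1F2(1/5; -5/4, 2; -7/4). Verdict: none. No listed pattern accepts 1F2(1/5; -5/4, 2; -7/4).


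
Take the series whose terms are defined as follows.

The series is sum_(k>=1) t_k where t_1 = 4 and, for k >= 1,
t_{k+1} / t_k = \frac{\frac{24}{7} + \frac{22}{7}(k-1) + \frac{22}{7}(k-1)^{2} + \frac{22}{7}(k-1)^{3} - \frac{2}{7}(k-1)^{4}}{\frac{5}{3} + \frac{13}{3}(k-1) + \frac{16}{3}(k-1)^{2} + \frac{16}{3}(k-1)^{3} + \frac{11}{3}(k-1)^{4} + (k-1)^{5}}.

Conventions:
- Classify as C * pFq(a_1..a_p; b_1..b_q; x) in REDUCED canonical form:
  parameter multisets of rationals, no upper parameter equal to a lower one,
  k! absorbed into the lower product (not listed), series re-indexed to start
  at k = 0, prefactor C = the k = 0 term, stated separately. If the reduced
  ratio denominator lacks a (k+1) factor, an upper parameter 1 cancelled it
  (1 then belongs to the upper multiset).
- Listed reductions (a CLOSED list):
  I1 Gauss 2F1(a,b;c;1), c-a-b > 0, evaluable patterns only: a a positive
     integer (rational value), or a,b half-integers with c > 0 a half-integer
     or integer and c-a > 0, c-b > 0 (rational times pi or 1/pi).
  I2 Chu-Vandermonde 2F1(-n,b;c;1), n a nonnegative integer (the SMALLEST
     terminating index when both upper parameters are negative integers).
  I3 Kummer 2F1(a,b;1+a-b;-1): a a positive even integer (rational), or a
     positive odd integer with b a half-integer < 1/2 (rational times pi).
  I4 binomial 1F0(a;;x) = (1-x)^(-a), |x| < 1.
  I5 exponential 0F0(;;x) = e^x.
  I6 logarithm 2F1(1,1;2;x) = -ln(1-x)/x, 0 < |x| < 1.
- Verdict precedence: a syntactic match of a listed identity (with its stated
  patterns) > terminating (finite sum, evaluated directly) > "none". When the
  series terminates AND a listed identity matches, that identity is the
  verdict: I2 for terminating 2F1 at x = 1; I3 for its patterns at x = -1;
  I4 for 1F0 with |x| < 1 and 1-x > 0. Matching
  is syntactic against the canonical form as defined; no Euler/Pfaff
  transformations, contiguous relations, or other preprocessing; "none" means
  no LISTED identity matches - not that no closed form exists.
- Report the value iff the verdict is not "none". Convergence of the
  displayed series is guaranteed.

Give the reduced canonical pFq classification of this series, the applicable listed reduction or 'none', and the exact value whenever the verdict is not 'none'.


First insight: with t_0 = 4, the ratio is unreduced: k^2 + 1 divides both sides (C = 4, x = -2/7).
Term ratio: r(k) = -\frac{2}{7} * (k-12) / [(k+\frac{5}{3}) (k+1)] ; factor over Q: parameters, x = -\frac{2}{7}, and C = 4.

At argument -\frac{2}{7}: a 1F1 with upper {-12}, lower {\frac{5}{3}}, scaled by C = 4. Verdict: terminating. (-12)_k vanishes past k = 12, leaving a 13-term sum, computed directly. Sum: \frac{48385019203419650236256}{2611842394548197685875}.
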